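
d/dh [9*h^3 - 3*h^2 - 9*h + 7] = 27*h^2 - 6*h - 9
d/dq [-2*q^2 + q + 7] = 1 - 4*q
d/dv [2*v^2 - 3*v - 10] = 4*v - 3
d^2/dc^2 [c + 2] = 0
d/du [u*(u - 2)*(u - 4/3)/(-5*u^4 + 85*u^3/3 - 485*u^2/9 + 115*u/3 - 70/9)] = 3*(27*u^4 - 72*u^3 + 39*u^2 + 42*u - 28)/(5*(81*u^6 - 594*u^5 + 1647*u^4 - 2172*u^3 + 1423*u^2 - 434*u + 49))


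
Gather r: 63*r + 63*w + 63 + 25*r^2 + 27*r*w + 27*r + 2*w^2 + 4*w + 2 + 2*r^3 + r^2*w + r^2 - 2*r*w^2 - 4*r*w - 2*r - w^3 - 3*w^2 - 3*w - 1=2*r^3 + r^2*(w + 26) + r*(-2*w^2 + 23*w + 88) - w^3 - w^2 + 64*w + 64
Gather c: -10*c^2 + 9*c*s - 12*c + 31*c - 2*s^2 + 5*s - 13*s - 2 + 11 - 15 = -10*c^2 + c*(9*s + 19) - 2*s^2 - 8*s - 6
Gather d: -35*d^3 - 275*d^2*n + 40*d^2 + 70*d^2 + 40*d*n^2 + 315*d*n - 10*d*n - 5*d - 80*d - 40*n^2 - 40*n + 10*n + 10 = -35*d^3 + d^2*(110 - 275*n) + d*(40*n^2 + 305*n - 85) - 40*n^2 - 30*n + 10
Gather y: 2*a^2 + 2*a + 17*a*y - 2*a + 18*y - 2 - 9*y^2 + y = 2*a^2 - 9*y^2 + y*(17*a + 19) - 2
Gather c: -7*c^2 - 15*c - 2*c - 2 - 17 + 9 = -7*c^2 - 17*c - 10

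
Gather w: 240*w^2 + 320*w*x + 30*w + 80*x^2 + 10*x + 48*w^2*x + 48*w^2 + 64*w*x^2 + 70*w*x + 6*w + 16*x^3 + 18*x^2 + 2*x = w^2*(48*x + 288) + w*(64*x^2 + 390*x + 36) + 16*x^3 + 98*x^2 + 12*x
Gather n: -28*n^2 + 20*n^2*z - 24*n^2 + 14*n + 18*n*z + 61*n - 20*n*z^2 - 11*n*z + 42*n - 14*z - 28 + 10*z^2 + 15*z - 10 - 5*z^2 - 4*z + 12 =n^2*(20*z - 52) + n*(-20*z^2 + 7*z + 117) + 5*z^2 - 3*z - 26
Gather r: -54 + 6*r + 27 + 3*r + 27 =9*r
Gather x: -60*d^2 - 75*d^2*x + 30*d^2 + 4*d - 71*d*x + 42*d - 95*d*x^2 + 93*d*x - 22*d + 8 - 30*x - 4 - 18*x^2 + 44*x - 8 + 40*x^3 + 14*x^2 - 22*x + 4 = -30*d^2 + 24*d + 40*x^3 + x^2*(-95*d - 4) + x*(-75*d^2 + 22*d - 8)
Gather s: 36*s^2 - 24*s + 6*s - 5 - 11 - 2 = 36*s^2 - 18*s - 18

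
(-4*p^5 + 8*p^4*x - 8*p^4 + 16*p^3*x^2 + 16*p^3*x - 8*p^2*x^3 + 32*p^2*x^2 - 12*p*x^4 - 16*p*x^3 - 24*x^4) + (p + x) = -4*p^5 + 8*p^4*x - 8*p^4 + 16*p^3*x^2 + 16*p^3*x - 8*p^2*x^3 + 32*p^2*x^2 - 12*p*x^4 - 16*p*x^3 + p - 24*x^4 + x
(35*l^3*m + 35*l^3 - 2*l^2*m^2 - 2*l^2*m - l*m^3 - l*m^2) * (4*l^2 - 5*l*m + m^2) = 140*l^5*m + 140*l^5 - 183*l^4*m^2 - 183*l^4*m + 41*l^3*m^3 + 41*l^3*m^2 + 3*l^2*m^4 + 3*l^2*m^3 - l*m^5 - l*m^4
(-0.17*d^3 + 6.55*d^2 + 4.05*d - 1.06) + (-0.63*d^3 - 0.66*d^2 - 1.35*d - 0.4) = -0.8*d^3 + 5.89*d^2 + 2.7*d - 1.46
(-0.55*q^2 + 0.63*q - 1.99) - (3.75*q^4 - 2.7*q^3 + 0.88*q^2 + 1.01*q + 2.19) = -3.75*q^4 + 2.7*q^3 - 1.43*q^2 - 0.38*q - 4.18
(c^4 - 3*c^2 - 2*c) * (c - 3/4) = c^5 - 3*c^4/4 - 3*c^3 + c^2/4 + 3*c/2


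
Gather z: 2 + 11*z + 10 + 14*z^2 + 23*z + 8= 14*z^2 + 34*z + 20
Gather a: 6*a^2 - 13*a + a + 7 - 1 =6*a^2 - 12*a + 6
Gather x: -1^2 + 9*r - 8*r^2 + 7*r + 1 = -8*r^2 + 16*r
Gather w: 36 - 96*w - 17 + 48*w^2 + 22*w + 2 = 48*w^2 - 74*w + 21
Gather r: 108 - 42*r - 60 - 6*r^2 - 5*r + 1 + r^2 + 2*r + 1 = -5*r^2 - 45*r + 50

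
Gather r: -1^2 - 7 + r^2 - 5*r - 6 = r^2 - 5*r - 14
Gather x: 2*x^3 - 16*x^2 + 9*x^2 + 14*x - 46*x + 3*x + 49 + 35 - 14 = 2*x^3 - 7*x^2 - 29*x + 70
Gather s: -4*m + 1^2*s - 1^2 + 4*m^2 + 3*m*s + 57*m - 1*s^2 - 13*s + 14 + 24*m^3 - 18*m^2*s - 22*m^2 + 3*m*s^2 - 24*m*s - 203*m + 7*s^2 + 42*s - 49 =24*m^3 - 18*m^2 - 150*m + s^2*(3*m + 6) + s*(-18*m^2 - 21*m + 30) - 36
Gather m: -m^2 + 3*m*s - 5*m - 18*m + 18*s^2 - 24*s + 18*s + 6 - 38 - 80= -m^2 + m*(3*s - 23) + 18*s^2 - 6*s - 112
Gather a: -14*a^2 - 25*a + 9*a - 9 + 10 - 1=-14*a^2 - 16*a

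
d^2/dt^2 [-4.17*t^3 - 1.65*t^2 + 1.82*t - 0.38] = -25.02*t - 3.3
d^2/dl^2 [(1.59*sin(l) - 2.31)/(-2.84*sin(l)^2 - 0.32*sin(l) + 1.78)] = (12.824304*sin(l)^5 - 75.971136*sin(l)^4 + 16.280016*sin(l)^3 + 65.748288*sin(l)^2 - 31.90866*sin(l) + 22.016784)/(2.84*sin(l)^2 + 0.32*sin(l) - 1.78)^3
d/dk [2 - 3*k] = -3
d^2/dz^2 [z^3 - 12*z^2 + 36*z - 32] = 6*z - 24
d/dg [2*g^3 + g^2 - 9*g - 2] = 6*g^2 + 2*g - 9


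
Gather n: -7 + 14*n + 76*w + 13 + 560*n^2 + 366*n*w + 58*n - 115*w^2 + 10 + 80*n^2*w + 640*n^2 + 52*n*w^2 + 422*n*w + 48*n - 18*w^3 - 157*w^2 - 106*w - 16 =n^2*(80*w + 1200) + n*(52*w^2 + 788*w + 120) - 18*w^3 - 272*w^2 - 30*w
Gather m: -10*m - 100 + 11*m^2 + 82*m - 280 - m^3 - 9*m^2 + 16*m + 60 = -m^3 + 2*m^2 + 88*m - 320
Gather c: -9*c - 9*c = -18*c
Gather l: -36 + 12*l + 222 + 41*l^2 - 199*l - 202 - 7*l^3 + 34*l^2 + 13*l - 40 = -7*l^3 + 75*l^2 - 174*l - 56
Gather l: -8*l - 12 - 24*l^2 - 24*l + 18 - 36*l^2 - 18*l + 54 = -60*l^2 - 50*l + 60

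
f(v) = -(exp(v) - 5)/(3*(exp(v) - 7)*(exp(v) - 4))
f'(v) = (exp(v) - 5)*exp(v)/(3*(exp(v) - 7)*(exp(v) - 4)^2) - exp(v)/(3*(exp(v) - 7)*(exp(v) - 4)) + (exp(v) - 5)*exp(v)/(3*(exp(v) - 7)^2*(exp(v) - 4)) = (exp(2*v) - 10*exp(v) + 27)*exp(v)/(3*(exp(4*v) - 22*exp(3*v) + 177*exp(2*v) - 616*exp(v) + 784))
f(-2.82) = 0.06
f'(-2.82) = 0.00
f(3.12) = -0.02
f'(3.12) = 0.03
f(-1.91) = 0.06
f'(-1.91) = 0.00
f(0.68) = 0.10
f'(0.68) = 0.07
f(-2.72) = 0.06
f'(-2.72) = 0.00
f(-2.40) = 0.06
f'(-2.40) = 0.00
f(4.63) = -0.00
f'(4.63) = 0.00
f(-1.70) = 0.06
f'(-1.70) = 0.00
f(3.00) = -0.02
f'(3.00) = 0.03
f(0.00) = 0.07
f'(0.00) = 0.02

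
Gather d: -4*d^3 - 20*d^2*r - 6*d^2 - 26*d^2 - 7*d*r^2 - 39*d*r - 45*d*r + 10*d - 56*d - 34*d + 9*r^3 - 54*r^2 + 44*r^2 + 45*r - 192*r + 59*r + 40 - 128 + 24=-4*d^3 + d^2*(-20*r - 32) + d*(-7*r^2 - 84*r - 80) + 9*r^3 - 10*r^2 - 88*r - 64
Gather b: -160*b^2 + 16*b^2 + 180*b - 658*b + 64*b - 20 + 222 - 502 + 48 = -144*b^2 - 414*b - 252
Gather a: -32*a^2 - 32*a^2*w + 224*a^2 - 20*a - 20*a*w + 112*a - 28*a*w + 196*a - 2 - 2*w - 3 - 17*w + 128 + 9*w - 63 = a^2*(192 - 32*w) + a*(288 - 48*w) - 10*w + 60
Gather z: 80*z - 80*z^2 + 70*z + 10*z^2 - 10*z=-70*z^2 + 140*z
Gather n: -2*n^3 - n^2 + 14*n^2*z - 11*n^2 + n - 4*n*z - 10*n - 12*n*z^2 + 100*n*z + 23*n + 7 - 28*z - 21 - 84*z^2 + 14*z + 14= -2*n^3 + n^2*(14*z - 12) + n*(-12*z^2 + 96*z + 14) - 84*z^2 - 14*z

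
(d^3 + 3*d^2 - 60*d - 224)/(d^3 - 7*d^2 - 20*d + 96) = (d + 7)/(d - 3)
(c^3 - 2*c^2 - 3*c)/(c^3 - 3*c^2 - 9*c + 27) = c*(c + 1)/(c^2 - 9)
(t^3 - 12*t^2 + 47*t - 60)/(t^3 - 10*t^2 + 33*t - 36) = (t - 5)/(t - 3)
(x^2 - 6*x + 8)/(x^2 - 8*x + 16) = (x - 2)/(x - 4)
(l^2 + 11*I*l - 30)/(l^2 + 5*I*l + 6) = (l + 5*I)/(l - I)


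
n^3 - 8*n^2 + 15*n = n*(n - 5)*(n - 3)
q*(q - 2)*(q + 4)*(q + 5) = q^4 + 7*q^3 + 2*q^2 - 40*q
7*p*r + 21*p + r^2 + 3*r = (7*p + r)*(r + 3)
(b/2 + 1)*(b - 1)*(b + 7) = b^3/2 + 4*b^2 + 5*b/2 - 7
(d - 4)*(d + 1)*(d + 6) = d^3 + 3*d^2 - 22*d - 24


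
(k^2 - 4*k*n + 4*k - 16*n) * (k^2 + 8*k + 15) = k^4 - 4*k^3*n + 12*k^3 - 48*k^2*n + 47*k^2 - 188*k*n + 60*k - 240*n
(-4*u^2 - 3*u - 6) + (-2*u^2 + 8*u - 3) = -6*u^2 + 5*u - 9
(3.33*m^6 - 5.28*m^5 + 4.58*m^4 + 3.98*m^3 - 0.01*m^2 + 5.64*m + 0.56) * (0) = 0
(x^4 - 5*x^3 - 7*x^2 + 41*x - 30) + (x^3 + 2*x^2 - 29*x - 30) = x^4 - 4*x^3 - 5*x^2 + 12*x - 60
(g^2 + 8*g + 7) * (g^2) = g^4 + 8*g^3 + 7*g^2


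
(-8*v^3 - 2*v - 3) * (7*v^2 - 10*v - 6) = -56*v^5 + 80*v^4 + 34*v^3 - v^2 + 42*v + 18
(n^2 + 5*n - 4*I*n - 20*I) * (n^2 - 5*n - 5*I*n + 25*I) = n^4 - 9*I*n^3 - 45*n^2 + 225*I*n + 500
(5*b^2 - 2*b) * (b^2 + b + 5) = 5*b^4 + 3*b^3 + 23*b^2 - 10*b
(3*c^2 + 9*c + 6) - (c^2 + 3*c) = 2*c^2 + 6*c + 6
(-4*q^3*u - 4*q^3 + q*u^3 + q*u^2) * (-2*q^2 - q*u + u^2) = 8*q^5*u + 8*q^5 + 4*q^4*u^2 + 4*q^4*u - 6*q^3*u^3 - 6*q^3*u^2 - q^2*u^4 - q^2*u^3 + q*u^5 + q*u^4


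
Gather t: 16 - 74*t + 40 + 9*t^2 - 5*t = 9*t^2 - 79*t + 56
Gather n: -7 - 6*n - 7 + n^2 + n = n^2 - 5*n - 14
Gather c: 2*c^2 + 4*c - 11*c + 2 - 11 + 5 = 2*c^2 - 7*c - 4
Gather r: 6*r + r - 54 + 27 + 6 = 7*r - 21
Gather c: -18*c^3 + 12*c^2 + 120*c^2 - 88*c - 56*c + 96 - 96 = -18*c^3 + 132*c^2 - 144*c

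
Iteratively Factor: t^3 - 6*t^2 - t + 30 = (t - 3)*(t^2 - 3*t - 10) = (t - 3)*(t + 2)*(t - 5)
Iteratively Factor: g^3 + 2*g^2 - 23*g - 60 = (g + 4)*(g^2 - 2*g - 15) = (g - 5)*(g + 4)*(g + 3)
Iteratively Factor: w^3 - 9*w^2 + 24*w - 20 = (w - 5)*(w^2 - 4*w + 4) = (w - 5)*(w - 2)*(w - 2)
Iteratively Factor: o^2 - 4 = (o + 2)*(o - 2)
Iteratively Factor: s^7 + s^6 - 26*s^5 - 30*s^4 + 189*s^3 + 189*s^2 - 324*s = (s - 3)*(s^6 + 4*s^5 - 14*s^4 - 72*s^3 - 27*s^2 + 108*s) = s*(s - 3)*(s^5 + 4*s^4 - 14*s^3 - 72*s^2 - 27*s + 108) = s*(s - 3)*(s + 3)*(s^4 + s^3 - 17*s^2 - 21*s + 36) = s*(s - 3)*(s + 3)^2*(s^3 - 2*s^2 - 11*s + 12) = s*(s - 3)*(s - 1)*(s + 3)^2*(s^2 - s - 12) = s*(s - 3)*(s - 1)*(s + 3)^3*(s - 4)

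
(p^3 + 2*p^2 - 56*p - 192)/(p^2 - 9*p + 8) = (p^2 + 10*p + 24)/(p - 1)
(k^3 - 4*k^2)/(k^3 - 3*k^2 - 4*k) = k/(k + 1)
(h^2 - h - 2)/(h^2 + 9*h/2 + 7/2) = 2*(h - 2)/(2*h + 7)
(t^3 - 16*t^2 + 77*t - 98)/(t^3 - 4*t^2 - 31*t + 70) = (t - 7)/(t + 5)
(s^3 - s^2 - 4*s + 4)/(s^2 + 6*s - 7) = (s^2 - 4)/(s + 7)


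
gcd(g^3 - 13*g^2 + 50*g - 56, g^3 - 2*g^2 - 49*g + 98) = g^2 - 9*g + 14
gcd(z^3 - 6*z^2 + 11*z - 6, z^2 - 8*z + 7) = z - 1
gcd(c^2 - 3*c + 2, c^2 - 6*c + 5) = c - 1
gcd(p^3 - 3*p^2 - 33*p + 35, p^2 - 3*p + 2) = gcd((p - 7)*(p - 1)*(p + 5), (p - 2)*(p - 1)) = p - 1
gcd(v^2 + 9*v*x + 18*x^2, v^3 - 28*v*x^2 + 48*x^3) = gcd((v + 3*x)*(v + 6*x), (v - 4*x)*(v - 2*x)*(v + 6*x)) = v + 6*x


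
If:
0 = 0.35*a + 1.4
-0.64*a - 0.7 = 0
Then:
No Solution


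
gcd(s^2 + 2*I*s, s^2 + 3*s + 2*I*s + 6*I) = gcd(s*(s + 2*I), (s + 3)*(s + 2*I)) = s + 2*I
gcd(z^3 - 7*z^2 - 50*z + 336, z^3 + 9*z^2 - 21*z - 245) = z + 7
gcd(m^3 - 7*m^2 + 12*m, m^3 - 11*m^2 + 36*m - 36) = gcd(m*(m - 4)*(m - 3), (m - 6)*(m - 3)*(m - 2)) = m - 3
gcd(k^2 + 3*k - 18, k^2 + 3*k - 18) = k^2 + 3*k - 18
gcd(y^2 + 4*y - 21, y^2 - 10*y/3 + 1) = y - 3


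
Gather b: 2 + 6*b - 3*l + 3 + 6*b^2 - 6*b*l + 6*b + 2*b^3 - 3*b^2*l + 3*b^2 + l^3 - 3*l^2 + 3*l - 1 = 2*b^3 + b^2*(9 - 3*l) + b*(12 - 6*l) + l^3 - 3*l^2 + 4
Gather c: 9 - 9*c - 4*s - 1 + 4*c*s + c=c*(4*s - 8) - 4*s + 8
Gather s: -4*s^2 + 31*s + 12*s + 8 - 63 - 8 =-4*s^2 + 43*s - 63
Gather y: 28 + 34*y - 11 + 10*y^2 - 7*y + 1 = 10*y^2 + 27*y + 18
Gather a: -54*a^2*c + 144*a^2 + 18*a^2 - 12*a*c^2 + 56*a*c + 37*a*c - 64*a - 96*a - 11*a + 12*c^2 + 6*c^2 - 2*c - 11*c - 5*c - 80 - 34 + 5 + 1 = a^2*(162 - 54*c) + a*(-12*c^2 + 93*c - 171) + 18*c^2 - 18*c - 108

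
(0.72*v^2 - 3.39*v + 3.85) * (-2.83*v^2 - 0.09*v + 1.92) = -2.0376*v^4 + 9.5289*v^3 - 9.208*v^2 - 6.8553*v + 7.392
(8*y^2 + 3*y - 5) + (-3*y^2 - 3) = 5*y^2 + 3*y - 8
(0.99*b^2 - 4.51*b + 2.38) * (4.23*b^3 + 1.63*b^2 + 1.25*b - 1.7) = 4.1877*b^5 - 17.4636*b^4 + 3.9536*b^3 - 3.4411*b^2 + 10.642*b - 4.046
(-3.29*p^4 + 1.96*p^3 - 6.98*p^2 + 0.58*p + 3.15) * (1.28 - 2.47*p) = 8.1263*p^5 - 9.0524*p^4 + 19.7494*p^3 - 10.367*p^2 - 7.0381*p + 4.032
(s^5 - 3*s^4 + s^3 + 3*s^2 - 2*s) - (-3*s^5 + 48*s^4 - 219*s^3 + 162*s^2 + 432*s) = 4*s^5 - 51*s^4 + 220*s^3 - 159*s^2 - 434*s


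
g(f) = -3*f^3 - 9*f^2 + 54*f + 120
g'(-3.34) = 13.72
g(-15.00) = 7410.00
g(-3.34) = -48.98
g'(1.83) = -9.08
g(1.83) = 170.29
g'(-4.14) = -25.74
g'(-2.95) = 28.78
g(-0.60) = 85.01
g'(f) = -9*f^2 - 18*f + 54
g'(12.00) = -1458.00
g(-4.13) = -45.20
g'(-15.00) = -1701.00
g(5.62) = -393.29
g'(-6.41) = -200.41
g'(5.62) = -331.42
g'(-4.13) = -25.17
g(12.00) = -5712.00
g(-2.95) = -40.61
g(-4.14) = -44.94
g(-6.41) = 194.19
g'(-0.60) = 61.56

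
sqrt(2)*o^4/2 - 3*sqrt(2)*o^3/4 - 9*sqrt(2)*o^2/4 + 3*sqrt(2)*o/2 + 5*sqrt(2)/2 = (o - 5/2)*(o - sqrt(2))*(o + sqrt(2))*(sqrt(2)*o/2 + sqrt(2)/2)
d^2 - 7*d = d*(d - 7)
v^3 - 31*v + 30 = (v - 5)*(v - 1)*(v + 6)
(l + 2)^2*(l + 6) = l^3 + 10*l^2 + 28*l + 24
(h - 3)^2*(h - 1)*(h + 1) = h^4 - 6*h^3 + 8*h^2 + 6*h - 9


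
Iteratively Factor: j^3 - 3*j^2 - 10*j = (j)*(j^2 - 3*j - 10) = j*(j - 5)*(j + 2)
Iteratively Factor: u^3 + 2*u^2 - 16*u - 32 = (u + 2)*(u^2 - 16) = (u - 4)*(u + 2)*(u + 4)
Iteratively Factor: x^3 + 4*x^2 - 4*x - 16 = (x + 2)*(x^2 + 2*x - 8) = (x - 2)*(x + 2)*(x + 4)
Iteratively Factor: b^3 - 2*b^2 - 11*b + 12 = (b - 1)*(b^2 - b - 12) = (b - 1)*(b + 3)*(b - 4)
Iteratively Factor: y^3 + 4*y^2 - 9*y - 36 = (y + 3)*(y^2 + y - 12) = (y + 3)*(y + 4)*(y - 3)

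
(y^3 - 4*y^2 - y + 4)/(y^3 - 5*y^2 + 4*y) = (y + 1)/y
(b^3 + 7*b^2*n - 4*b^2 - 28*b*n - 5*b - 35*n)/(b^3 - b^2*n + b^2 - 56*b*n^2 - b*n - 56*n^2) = (b - 5)/(b - 8*n)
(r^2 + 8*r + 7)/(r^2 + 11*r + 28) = (r + 1)/(r + 4)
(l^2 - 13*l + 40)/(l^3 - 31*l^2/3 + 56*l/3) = 3*(l - 5)/(l*(3*l - 7))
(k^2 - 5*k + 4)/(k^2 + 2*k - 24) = (k - 1)/(k + 6)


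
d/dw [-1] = 0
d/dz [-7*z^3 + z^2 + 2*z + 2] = -21*z^2 + 2*z + 2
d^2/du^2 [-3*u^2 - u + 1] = -6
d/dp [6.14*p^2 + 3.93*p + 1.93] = 12.28*p + 3.93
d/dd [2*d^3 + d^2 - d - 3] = 6*d^2 + 2*d - 1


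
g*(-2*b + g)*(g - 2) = -2*b*g^2 + 4*b*g + g^3 - 2*g^2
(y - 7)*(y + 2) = y^2 - 5*y - 14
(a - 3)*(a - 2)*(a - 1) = a^3 - 6*a^2 + 11*a - 6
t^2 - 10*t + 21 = (t - 7)*(t - 3)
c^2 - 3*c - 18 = (c - 6)*(c + 3)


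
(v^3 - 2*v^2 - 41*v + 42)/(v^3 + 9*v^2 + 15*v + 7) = (v^3 - 2*v^2 - 41*v + 42)/(v^3 + 9*v^2 + 15*v + 7)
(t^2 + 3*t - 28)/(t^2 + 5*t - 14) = (t - 4)/(t - 2)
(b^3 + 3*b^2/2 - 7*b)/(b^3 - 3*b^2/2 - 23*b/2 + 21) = b/(b - 3)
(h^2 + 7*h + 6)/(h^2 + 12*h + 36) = (h + 1)/(h + 6)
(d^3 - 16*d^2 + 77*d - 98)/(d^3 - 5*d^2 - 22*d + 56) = (d - 7)/(d + 4)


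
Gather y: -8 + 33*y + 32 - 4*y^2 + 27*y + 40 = -4*y^2 + 60*y + 64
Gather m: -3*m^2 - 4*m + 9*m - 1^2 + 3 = -3*m^2 + 5*m + 2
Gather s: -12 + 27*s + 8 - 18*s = 9*s - 4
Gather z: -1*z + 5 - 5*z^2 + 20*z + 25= -5*z^2 + 19*z + 30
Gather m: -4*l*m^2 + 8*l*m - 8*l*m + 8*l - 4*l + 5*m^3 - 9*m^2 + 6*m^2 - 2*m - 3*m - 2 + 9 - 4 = 4*l + 5*m^3 + m^2*(-4*l - 3) - 5*m + 3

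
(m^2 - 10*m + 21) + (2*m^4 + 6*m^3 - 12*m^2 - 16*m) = 2*m^4 + 6*m^3 - 11*m^2 - 26*m + 21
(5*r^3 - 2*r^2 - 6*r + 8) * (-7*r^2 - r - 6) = -35*r^5 + 9*r^4 + 14*r^3 - 38*r^2 + 28*r - 48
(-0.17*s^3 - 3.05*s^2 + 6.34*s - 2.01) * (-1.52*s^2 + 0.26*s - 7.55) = 0.2584*s^5 + 4.5918*s^4 - 9.1463*s^3 + 27.7311*s^2 - 48.3896*s + 15.1755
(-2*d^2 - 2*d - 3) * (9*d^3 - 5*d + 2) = -18*d^5 - 18*d^4 - 17*d^3 + 6*d^2 + 11*d - 6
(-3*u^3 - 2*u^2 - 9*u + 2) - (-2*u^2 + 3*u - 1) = -3*u^3 - 12*u + 3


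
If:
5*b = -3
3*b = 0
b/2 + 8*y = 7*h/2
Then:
No Solution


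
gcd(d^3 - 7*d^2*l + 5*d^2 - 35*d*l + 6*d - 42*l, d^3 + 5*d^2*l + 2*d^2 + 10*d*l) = d + 2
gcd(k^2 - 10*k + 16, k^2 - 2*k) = k - 2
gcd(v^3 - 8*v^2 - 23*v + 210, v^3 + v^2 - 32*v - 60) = v^2 - v - 30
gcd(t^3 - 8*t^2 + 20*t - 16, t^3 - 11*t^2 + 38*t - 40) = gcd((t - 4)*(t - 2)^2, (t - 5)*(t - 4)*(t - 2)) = t^2 - 6*t + 8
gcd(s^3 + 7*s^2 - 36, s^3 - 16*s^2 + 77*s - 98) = s - 2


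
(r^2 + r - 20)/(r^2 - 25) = (r - 4)/(r - 5)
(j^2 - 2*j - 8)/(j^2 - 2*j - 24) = (-j^2 + 2*j + 8)/(-j^2 + 2*j + 24)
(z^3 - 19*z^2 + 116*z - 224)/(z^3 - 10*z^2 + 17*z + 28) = (z - 8)/(z + 1)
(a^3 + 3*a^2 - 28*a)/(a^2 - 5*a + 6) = a*(a^2 + 3*a - 28)/(a^2 - 5*a + 6)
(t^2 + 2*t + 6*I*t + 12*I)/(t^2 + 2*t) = (t + 6*I)/t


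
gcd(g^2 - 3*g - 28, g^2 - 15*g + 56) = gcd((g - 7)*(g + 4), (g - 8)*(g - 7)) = g - 7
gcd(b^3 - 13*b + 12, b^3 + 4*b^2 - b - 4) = b^2 + 3*b - 4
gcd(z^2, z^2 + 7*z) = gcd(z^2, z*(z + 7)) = z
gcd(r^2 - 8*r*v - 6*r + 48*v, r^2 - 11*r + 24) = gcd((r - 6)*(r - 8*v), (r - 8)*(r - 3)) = 1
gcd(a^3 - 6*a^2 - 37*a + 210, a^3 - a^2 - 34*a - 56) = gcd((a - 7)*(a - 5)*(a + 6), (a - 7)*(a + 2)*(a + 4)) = a - 7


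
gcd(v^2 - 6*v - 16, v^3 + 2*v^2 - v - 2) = v + 2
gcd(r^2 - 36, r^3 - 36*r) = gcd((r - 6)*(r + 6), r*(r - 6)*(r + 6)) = r^2 - 36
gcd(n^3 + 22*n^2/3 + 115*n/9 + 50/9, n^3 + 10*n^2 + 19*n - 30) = n + 5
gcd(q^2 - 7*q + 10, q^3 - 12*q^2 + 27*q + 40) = q - 5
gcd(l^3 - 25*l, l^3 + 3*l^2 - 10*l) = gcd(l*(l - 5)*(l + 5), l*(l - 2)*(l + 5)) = l^2 + 5*l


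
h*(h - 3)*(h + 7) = h^3 + 4*h^2 - 21*h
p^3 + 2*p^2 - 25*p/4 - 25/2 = (p - 5/2)*(p + 2)*(p + 5/2)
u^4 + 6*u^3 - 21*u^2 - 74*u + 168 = (u - 3)*(u - 2)*(u + 4)*(u + 7)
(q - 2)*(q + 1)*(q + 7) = q^3 + 6*q^2 - 9*q - 14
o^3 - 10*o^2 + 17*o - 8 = (o - 8)*(o - 1)^2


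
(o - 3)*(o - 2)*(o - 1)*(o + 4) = o^4 - 2*o^3 - 13*o^2 + 38*o - 24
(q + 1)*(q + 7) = q^2 + 8*q + 7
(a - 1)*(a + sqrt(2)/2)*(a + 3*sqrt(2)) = a^3 - a^2 + 7*sqrt(2)*a^2/2 - 7*sqrt(2)*a/2 + 3*a - 3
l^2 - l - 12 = (l - 4)*(l + 3)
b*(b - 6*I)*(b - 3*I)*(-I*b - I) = -I*b^4 - 9*b^3 - I*b^3 - 9*b^2 + 18*I*b^2 + 18*I*b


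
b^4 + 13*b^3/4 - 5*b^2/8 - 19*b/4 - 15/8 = (b - 5/4)*(b + 1/2)*(b + 1)*(b + 3)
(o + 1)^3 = o^3 + 3*o^2 + 3*o + 1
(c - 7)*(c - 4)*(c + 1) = c^3 - 10*c^2 + 17*c + 28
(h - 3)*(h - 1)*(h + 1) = h^3 - 3*h^2 - h + 3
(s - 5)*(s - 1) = s^2 - 6*s + 5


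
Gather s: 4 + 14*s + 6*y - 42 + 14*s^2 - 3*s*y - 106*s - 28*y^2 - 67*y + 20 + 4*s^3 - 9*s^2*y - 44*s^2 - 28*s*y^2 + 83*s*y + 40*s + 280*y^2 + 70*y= 4*s^3 + s^2*(-9*y - 30) + s*(-28*y^2 + 80*y - 52) + 252*y^2 + 9*y - 18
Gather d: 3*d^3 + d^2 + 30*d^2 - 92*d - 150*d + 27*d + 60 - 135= 3*d^3 + 31*d^2 - 215*d - 75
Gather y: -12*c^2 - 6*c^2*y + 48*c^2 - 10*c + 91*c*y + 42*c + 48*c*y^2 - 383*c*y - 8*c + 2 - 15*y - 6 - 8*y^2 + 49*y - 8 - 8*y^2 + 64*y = 36*c^2 + 24*c + y^2*(48*c - 16) + y*(-6*c^2 - 292*c + 98) - 12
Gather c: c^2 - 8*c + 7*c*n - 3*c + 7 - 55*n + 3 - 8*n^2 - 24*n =c^2 + c*(7*n - 11) - 8*n^2 - 79*n + 10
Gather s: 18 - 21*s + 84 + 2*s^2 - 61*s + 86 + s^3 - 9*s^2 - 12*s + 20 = s^3 - 7*s^2 - 94*s + 208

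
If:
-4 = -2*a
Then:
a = 2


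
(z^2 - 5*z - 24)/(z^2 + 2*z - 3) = (z - 8)/(z - 1)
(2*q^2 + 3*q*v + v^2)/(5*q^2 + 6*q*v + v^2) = (2*q + v)/(5*q + v)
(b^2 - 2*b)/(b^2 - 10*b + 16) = b/(b - 8)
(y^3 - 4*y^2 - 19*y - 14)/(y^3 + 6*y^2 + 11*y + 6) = (y - 7)/(y + 3)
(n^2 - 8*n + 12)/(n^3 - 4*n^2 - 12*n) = (n - 2)/(n*(n + 2))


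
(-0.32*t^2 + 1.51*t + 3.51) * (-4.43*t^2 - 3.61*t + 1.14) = 1.4176*t^4 - 5.5341*t^3 - 21.3652*t^2 - 10.9497*t + 4.0014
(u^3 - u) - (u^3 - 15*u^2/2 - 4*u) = 15*u^2/2 + 3*u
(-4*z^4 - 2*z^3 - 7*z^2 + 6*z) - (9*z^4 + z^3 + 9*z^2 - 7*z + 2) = -13*z^4 - 3*z^3 - 16*z^2 + 13*z - 2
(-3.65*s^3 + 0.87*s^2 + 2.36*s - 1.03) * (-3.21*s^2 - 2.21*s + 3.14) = 11.7165*s^5 + 5.2738*s^4 - 20.9593*s^3 + 0.822500000000001*s^2 + 9.6867*s - 3.2342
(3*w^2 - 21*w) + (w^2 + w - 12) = 4*w^2 - 20*w - 12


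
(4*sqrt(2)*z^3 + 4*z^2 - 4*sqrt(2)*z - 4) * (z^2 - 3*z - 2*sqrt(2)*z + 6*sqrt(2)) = 4*sqrt(2)*z^5 - 12*sqrt(2)*z^4 - 12*z^4 - 12*sqrt(2)*z^3 + 36*z^3 + 12*z^2 + 36*sqrt(2)*z^2 - 36*z + 8*sqrt(2)*z - 24*sqrt(2)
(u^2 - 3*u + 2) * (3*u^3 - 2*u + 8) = 3*u^5 - 9*u^4 + 4*u^3 + 14*u^2 - 28*u + 16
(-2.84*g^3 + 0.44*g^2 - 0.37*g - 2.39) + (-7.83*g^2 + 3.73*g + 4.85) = -2.84*g^3 - 7.39*g^2 + 3.36*g + 2.46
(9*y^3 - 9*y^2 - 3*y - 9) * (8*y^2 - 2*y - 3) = 72*y^5 - 90*y^4 - 33*y^3 - 39*y^2 + 27*y + 27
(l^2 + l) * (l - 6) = l^3 - 5*l^2 - 6*l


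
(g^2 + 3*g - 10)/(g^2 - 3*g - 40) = (g - 2)/(g - 8)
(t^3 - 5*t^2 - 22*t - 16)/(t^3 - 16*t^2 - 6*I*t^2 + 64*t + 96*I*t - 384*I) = (t^2 + 3*t + 2)/(t^2 + t*(-8 - 6*I) + 48*I)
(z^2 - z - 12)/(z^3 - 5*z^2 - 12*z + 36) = (z - 4)/(z^2 - 8*z + 12)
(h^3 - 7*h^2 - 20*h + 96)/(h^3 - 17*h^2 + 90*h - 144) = (h + 4)/(h - 6)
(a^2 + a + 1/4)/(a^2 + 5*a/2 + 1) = (a + 1/2)/(a + 2)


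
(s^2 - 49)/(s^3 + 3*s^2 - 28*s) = (s - 7)/(s*(s - 4))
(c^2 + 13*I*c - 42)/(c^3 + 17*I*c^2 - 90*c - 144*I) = (c + 7*I)/(c^2 + 11*I*c - 24)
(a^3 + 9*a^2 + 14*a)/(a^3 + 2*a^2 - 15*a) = (a^2 + 9*a + 14)/(a^2 + 2*a - 15)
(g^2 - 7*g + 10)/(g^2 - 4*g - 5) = (g - 2)/(g + 1)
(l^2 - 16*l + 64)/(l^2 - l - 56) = (l - 8)/(l + 7)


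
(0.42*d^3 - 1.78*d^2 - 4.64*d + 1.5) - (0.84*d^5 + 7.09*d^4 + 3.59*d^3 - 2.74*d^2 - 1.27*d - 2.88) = -0.84*d^5 - 7.09*d^4 - 3.17*d^3 + 0.96*d^2 - 3.37*d + 4.38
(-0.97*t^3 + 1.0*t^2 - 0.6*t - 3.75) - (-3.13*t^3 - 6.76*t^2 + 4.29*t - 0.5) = 2.16*t^3 + 7.76*t^2 - 4.89*t - 3.25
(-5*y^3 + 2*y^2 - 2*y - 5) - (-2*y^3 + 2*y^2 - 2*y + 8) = -3*y^3 - 13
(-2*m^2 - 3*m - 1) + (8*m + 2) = -2*m^2 + 5*m + 1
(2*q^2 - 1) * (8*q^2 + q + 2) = 16*q^4 + 2*q^3 - 4*q^2 - q - 2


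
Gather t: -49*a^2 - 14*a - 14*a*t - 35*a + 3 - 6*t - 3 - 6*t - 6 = -49*a^2 - 49*a + t*(-14*a - 12) - 6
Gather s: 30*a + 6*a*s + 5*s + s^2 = 30*a + s^2 + s*(6*a + 5)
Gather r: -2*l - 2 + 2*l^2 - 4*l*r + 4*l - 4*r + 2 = 2*l^2 + 2*l + r*(-4*l - 4)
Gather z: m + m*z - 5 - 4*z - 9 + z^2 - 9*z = m + z^2 + z*(m - 13) - 14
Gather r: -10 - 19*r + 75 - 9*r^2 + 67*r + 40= -9*r^2 + 48*r + 105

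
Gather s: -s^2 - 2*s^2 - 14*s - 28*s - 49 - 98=-3*s^2 - 42*s - 147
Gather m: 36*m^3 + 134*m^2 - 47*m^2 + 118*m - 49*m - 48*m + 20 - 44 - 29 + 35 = 36*m^3 + 87*m^2 + 21*m - 18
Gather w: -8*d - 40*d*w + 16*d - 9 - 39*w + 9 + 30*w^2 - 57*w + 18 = 8*d + 30*w^2 + w*(-40*d - 96) + 18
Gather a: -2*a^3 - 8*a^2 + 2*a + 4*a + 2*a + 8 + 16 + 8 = -2*a^3 - 8*a^2 + 8*a + 32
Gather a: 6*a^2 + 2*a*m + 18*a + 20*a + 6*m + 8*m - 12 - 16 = 6*a^2 + a*(2*m + 38) + 14*m - 28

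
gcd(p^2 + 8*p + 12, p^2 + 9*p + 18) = p + 6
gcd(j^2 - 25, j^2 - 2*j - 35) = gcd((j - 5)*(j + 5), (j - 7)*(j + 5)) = j + 5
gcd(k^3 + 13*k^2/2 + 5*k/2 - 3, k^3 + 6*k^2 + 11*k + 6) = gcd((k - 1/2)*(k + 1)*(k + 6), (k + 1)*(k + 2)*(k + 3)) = k + 1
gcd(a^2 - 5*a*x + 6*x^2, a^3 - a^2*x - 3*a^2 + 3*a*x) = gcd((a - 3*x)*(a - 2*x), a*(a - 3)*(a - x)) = 1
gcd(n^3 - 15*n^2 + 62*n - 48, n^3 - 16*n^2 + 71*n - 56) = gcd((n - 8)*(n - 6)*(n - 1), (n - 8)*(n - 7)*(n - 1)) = n^2 - 9*n + 8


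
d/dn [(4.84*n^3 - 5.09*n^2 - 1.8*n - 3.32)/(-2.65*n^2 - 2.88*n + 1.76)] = (-12.826*n^4 - 27.8784*n^3 + 35.4444*n^2 - 35.5128*n - 12.7296)/(7.0225*n^4 + 15.264*n^3 - 1.0336*n^2 - 10.1376*n + 3.0976)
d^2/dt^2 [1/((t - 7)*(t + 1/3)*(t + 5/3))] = 36*(243*t^4 - 1620*t^3 + 1404*t^2 + 8640*t + 6533)/(729*t^9 - 10935*t^8 + 25272*t^7 + 194400*t^6 - 254718*t^5 - 1960470*t^4 - 2881936*t^3 - 1702680*t^2 - 444675*t - 42875)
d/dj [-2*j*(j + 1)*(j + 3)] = -6*j^2 - 16*j - 6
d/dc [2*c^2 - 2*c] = 4*c - 2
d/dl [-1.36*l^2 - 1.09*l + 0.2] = -2.72*l - 1.09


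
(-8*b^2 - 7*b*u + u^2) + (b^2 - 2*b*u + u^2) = -7*b^2 - 9*b*u + 2*u^2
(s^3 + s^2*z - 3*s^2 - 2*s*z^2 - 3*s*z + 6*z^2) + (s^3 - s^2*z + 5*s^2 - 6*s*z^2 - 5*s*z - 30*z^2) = 2*s^3 + 2*s^2 - 8*s*z^2 - 8*s*z - 24*z^2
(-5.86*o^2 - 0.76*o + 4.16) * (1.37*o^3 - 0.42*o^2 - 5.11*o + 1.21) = -8.0282*o^5 + 1.42*o^4 + 35.963*o^3 - 4.9542*o^2 - 22.1772*o + 5.0336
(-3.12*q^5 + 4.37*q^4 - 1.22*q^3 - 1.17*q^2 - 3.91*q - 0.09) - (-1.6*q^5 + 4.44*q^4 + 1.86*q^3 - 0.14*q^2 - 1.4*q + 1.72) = -1.52*q^5 - 0.0700000000000003*q^4 - 3.08*q^3 - 1.03*q^2 - 2.51*q - 1.81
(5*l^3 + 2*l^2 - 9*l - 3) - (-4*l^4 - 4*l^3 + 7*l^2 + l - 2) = 4*l^4 + 9*l^3 - 5*l^2 - 10*l - 1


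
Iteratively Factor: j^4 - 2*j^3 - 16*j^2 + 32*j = (j)*(j^3 - 2*j^2 - 16*j + 32) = j*(j - 4)*(j^2 + 2*j - 8) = j*(j - 4)*(j + 4)*(j - 2)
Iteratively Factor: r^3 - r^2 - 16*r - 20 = (r + 2)*(r^2 - 3*r - 10) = (r + 2)^2*(r - 5)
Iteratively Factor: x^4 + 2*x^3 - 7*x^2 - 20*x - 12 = (x - 3)*(x^3 + 5*x^2 + 8*x + 4) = (x - 3)*(x + 1)*(x^2 + 4*x + 4) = (x - 3)*(x + 1)*(x + 2)*(x + 2)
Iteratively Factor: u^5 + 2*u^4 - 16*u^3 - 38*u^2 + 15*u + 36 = (u - 1)*(u^4 + 3*u^3 - 13*u^2 - 51*u - 36) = (u - 4)*(u - 1)*(u^3 + 7*u^2 + 15*u + 9) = (u - 4)*(u - 1)*(u + 3)*(u^2 + 4*u + 3) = (u - 4)*(u - 1)*(u + 1)*(u + 3)*(u + 3)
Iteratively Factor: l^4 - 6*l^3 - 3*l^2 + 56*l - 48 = (l + 3)*(l^3 - 9*l^2 + 24*l - 16) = (l - 4)*(l + 3)*(l^2 - 5*l + 4) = (l - 4)^2*(l + 3)*(l - 1)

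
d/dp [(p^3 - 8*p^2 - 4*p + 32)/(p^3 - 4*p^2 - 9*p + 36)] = 2*(2*p^4 - 5*p^3 + 34*p^2 - 160*p + 72)/(p^6 - 8*p^5 - 2*p^4 + 144*p^3 - 207*p^2 - 648*p + 1296)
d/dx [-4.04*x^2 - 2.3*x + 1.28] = -8.08*x - 2.3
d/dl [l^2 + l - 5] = 2*l + 1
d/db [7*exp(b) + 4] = 7*exp(b)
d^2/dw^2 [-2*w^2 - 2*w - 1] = -4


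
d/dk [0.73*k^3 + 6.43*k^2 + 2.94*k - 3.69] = 2.19*k^2 + 12.86*k + 2.94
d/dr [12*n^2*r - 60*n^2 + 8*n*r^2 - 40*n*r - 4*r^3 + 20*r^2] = 12*n^2 + 16*n*r - 40*n - 12*r^2 + 40*r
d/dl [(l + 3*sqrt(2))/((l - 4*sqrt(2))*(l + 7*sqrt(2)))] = (-l^2 - 6*sqrt(2)*l - 74)/(l^4 + 6*sqrt(2)*l^3 - 94*l^2 - 336*sqrt(2)*l + 3136)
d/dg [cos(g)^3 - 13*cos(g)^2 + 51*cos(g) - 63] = (-3*cos(g)^2 + 26*cos(g) - 51)*sin(g)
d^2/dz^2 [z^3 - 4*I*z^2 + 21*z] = 6*z - 8*I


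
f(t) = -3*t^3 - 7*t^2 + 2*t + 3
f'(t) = -9*t^2 - 14*t + 2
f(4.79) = -477.74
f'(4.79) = -271.56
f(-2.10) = -4.29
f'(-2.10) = -8.29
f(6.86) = -1281.18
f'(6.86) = -517.58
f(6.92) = -1312.49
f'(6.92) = -525.86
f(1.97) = -43.16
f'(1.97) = -60.51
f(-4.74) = 155.74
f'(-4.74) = -133.85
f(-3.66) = 48.99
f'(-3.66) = -67.32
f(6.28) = -1003.53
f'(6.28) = -440.87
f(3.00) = -135.00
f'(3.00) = -121.00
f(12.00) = -6165.00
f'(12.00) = -1462.00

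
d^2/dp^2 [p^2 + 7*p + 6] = 2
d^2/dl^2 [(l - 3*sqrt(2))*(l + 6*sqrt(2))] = 2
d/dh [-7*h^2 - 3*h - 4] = -14*h - 3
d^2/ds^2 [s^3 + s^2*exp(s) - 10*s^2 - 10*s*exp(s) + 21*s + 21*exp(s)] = s^2*exp(s) - 6*s*exp(s) + 6*s + 3*exp(s) - 20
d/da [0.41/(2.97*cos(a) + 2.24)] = 1.2177*sin(a)/(2.97*cos(a) + 2.24)^2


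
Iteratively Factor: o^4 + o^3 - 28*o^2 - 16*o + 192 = (o + 4)*(o^3 - 3*o^2 - 16*o + 48) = (o - 3)*(o + 4)*(o^2 - 16) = (o - 4)*(o - 3)*(o + 4)*(o + 4)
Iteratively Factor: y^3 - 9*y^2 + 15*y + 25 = (y - 5)*(y^2 - 4*y - 5) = (y - 5)*(y + 1)*(y - 5)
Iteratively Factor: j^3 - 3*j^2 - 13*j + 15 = (j - 5)*(j^2 + 2*j - 3) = (j - 5)*(j - 1)*(j + 3)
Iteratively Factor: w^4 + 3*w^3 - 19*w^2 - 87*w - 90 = (w - 5)*(w^3 + 8*w^2 + 21*w + 18) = (w - 5)*(w + 2)*(w^2 + 6*w + 9) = (w - 5)*(w + 2)*(w + 3)*(w + 3)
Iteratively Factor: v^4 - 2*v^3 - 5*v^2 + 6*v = (v - 3)*(v^3 + v^2 - 2*v) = (v - 3)*(v - 1)*(v^2 + 2*v) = (v - 3)*(v - 1)*(v + 2)*(v)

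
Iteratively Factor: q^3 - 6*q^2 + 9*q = (q - 3)*(q^2 - 3*q) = q*(q - 3)*(q - 3)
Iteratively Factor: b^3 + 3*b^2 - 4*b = (b)*(b^2 + 3*b - 4) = b*(b + 4)*(b - 1)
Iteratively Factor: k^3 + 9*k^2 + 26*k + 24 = (k + 4)*(k^2 + 5*k + 6) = (k + 2)*(k + 4)*(k + 3)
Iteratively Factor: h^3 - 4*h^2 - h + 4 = (h - 4)*(h^2 - 1) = (h - 4)*(h - 1)*(h + 1)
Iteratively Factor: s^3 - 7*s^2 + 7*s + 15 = (s - 5)*(s^2 - 2*s - 3) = (s - 5)*(s + 1)*(s - 3)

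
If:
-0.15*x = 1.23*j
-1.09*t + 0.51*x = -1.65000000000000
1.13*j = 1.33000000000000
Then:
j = 1.18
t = -3.00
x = -9.65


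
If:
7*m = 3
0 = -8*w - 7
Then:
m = 3/7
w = -7/8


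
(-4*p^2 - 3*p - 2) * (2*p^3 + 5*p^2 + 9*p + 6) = -8*p^5 - 26*p^4 - 55*p^3 - 61*p^2 - 36*p - 12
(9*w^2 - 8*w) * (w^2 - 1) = 9*w^4 - 8*w^3 - 9*w^2 + 8*w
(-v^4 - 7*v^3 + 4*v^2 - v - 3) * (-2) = 2*v^4 + 14*v^3 - 8*v^2 + 2*v + 6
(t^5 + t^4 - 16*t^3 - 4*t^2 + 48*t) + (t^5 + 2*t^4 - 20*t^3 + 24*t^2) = 2*t^5 + 3*t^4 - 36*t^3 + 20*t^2 + 48*t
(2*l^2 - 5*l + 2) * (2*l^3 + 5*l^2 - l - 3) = 4*l^5 - 23*l^3 + 9*l^2 + 13*l - 6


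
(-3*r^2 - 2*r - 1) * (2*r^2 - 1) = -6*r^4 - 4*r^3 + r^2 + 2*r + 1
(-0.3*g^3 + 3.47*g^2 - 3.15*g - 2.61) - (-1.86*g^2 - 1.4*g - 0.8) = -0.3*g^3 + 5.33*g^2 - 1.75*g - 1.81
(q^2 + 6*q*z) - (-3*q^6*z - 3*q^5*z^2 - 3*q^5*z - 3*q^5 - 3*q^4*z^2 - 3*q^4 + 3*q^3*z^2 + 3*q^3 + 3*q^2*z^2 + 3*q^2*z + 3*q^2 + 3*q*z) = 3*q^6*z + 3*q^5*z^2 + 3*q^5*z + 3*q^5 + 3*q^4*z^2 + 3*q^4 - 3*q^3*z^2 - 3*q^3 - 3*q^2*z^2 - 3*q^2*z - 2*q^2 + 3*q*z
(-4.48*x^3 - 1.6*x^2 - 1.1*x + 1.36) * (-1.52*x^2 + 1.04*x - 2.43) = 6.8096*x^5 - 2.2272*x^4 + 10.8944*x^3 + 0.6768*x^2 + 4.0874*x - 3.3048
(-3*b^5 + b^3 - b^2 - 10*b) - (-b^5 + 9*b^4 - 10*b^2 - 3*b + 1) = -2*b^5 - 9*b^4 + b^3 + 9*b^2 - 7*b - 1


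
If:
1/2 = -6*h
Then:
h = -1/12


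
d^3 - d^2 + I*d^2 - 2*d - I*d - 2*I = (d - 2)*(d + 1)*(d + I)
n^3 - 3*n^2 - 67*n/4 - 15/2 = (n - 6)*(n + 1/2)*(n + 5/2)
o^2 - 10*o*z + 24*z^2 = (o - 6*z)*(o - 4*z)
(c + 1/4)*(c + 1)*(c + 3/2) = c^3 + 11*c^2/4 + 17*c/8 + 3/8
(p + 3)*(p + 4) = p^2 + 7*p + 12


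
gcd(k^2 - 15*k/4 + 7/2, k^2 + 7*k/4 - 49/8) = k - 7/4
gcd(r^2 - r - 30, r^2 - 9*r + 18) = r - 6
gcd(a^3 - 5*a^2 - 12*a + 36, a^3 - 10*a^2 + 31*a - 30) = a - 2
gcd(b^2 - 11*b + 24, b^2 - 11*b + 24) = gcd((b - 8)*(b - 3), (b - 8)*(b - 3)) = b^2 - 11*b + 24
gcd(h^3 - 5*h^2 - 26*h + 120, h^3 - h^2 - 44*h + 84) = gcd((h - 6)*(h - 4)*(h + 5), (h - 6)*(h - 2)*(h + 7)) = h - 6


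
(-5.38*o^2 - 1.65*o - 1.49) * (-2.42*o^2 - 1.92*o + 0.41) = 13.0196*o^4 + 14.3226*o^3 + 4.568*o^2 + 2.1843*o - 0.6109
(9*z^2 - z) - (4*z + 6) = 9*z^2 - 5*z - 6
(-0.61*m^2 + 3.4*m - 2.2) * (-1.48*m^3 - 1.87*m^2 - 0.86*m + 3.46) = 0.9028*m^5 - 3.8913*m^4 - 2.5774*m^3 - 0.920599999999999*m^2 + 13.656*m - 7.612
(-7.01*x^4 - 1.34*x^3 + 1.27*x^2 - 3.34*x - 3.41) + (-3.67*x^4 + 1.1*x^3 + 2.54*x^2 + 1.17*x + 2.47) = -10.68*x^4 - 0.24*x^3 + 3.81*x^2 - 2.17*x - 0.94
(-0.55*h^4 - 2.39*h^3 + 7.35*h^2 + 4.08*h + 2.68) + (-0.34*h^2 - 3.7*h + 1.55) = -0.55*h^4 - 2.39*h^3 + 7.01*h^2 + 0.38*h + 4.23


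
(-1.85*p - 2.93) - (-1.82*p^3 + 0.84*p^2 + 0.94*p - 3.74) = 1.82*p^3 - 0.84*p^2 - 2.79*p + 0.81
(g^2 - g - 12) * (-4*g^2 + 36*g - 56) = -4*g^4 + 40*g^3 - 44*g^2 - 376*g + 672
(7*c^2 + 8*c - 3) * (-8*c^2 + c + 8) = -56*c^4 - 57*c^3 + 88*c^2 + 61*c - 24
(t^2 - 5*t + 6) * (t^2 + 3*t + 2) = t^4 - 2*t^3 - 7*t^2 + 8*t + 12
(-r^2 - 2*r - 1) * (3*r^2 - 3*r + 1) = -3*r^4 - 3*r^3 + 2*r^2 + r - 1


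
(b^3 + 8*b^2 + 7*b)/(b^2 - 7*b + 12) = b*(b^2 + 8*b + 7)/(b^2 - 7*b + 12)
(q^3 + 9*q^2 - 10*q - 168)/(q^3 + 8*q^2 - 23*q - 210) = (q - 4)/(q - 5)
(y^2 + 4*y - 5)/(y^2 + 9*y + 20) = (y - 1)/(y + 4)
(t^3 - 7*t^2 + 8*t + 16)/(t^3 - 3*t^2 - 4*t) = (t - 4)/t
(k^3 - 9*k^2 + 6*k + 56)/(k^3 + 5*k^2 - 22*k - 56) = (k - 7)/(k + 7)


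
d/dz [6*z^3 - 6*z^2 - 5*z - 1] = 18*z^2 - 12*z - 5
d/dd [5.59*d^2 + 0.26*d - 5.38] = 11.18*d + 0.26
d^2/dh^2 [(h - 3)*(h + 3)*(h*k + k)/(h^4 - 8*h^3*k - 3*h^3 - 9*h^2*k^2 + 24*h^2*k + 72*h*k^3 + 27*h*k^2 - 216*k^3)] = 2*k*(h^6 + 12*h^5 + 27*h^4*k^2 - 96*h^4*k + 18*h^4 - 576*h^3*k^3 + 292*h^3*k^2 - 192*h^3*k + 1728*h^2*k^4 - 1728*h^2*k^3 + 495*h^2*k^2 + 6912*h*k^4 + 5184*k^6 + 2592*k^5 + 1971*k^4)/(h^9 - 24*h^8*k + 165*h^7*k^2 + 136*h^6*k^3 - 4941*h^5*k^4 + 7992*h^4*k^5 + 45927*h^3*k^6 - 106920*h^2*k^7 - 139968*h*k^8 + 373248*k^9)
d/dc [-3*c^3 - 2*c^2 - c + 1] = -9*c^2 - 4*c - 1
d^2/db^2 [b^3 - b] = 6*b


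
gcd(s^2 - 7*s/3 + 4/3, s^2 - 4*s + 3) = s - 1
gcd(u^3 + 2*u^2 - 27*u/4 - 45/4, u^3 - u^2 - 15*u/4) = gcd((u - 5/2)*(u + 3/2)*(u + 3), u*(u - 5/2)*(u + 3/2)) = u^2 - u - 15/4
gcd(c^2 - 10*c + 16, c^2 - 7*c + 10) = c - 2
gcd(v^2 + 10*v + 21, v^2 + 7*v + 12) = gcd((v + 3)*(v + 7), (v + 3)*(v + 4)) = v + 3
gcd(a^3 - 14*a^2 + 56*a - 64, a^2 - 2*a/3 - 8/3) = a - 2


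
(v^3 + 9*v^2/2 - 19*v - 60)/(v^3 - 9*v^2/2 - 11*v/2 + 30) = (v + 6)/(v - 3)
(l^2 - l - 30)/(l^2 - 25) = (l - 6)/(l - 5)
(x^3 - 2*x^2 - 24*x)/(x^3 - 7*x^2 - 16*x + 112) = x*(x - 6)/(x^2 - 11*x + 28)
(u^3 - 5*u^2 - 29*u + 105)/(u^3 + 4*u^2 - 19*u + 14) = (u^3 - 5*u^2 - 29*u + 105)/(u^3 + 4*u^2 - 19*u + 14)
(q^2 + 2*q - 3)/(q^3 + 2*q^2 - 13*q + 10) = (q + 3)/(q^2 + 3*q - 10)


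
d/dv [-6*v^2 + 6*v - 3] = 6 - 12*v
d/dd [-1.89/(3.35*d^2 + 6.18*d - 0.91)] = (12.663*d + 11.6802)/(3.35*d^2 + 6.18*d - 0.91)^2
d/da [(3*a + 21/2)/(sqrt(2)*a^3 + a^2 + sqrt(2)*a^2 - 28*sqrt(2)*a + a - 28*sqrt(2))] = 3*(2*sqrt(2)*a^3 + 2*a^2 + 2*sqrt(2)*a^2 - 56*sqrt(2)*a + 2*a - (2*a + 7)*(3*sqrt(2)*a^2 + 2*a + 2*sqrt(2)*a - 28*sqrt(2) + 1) - 56*sqrt(2))/(2*(sqrt(2)*a^3 + a^2 + sqrt(2)*a^2 - 28*sqrt(2)*a + a - 28*sqrt(2))^2)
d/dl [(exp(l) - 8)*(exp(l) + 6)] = 2*(exp(l) - 1)*exp(l)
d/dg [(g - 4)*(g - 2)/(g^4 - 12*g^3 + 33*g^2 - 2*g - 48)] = 2*(-g^3 + 11*g^2 - 40*g + 38)/(g^6 - 20*g^5 + 126*g^4 - 212*g^3 - 311*g^2 + 624*g + 576)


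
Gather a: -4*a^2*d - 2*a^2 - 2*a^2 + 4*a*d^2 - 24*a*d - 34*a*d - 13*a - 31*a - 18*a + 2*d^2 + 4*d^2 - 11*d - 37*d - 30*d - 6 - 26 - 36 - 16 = a^2*(-4*d - 4) + a*(4*d^2 - 58*d - 62) + 6*d^2 - 78*d - 84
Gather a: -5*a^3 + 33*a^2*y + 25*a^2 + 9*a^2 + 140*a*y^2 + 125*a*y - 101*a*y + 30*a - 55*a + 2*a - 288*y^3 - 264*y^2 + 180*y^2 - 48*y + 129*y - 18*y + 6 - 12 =-5*a^3 + a^2*(33*y + 34) + a*(140*y^2 + 24*y - 23) - 288*y^3 - 84*y^2 + 63*y - 6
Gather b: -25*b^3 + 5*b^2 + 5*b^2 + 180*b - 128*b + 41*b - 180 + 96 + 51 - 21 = -25*b^3 + 10*b^2 + 93*b - 54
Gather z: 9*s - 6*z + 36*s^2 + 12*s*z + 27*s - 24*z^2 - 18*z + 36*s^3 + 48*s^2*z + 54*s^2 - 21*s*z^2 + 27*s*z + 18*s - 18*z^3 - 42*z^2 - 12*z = 36*s^3 + 90*s^2 + 54*s - 18*z^3 + z^2*(-21*s - 66) + z*(48*s^2 + 39*s - 36)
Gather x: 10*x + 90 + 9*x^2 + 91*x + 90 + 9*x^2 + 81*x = 18*x^2 + 182*x + 180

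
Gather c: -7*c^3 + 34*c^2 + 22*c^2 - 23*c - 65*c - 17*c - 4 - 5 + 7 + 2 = -7*c^3 + 56*c^2 - 105*c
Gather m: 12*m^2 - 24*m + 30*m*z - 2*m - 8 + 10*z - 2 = 12*m^2 + m*(30*z - 26) + 10*z - 10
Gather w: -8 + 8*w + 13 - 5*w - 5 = 3*w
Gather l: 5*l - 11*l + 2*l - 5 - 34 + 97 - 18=40 - 4*l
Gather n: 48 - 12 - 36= 0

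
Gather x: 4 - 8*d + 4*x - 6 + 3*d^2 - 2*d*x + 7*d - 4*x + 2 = 3*d^2 - 2*d*x - d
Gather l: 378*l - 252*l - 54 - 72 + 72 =126*l - 54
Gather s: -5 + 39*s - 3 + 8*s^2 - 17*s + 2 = 8*s^2 + 22*s - 6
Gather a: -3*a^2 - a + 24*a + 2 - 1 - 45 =-3*a^2 + 23*a - 44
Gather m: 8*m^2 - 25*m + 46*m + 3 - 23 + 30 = 8*m^2 + 21*m + 10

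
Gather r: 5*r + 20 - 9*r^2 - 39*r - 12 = -9*r^2 - 34*r + 8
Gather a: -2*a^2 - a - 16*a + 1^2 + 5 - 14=-2*a^2 - 17*a - 8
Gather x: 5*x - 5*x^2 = -5*x^2 + 5*x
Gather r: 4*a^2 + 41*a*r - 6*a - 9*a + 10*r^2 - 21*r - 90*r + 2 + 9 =4*a^2 - 15*a + 10*r^2 + r*(41*a - 111) + 11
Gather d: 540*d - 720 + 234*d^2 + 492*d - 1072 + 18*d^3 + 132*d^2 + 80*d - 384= 18*d^3 + 366*d^2 + 1112*d - 2176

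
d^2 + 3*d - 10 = (d - 2)*(d + 5)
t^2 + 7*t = t*(t + 7)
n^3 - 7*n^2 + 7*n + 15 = (n - 5)*(n - 3)*(n + 1)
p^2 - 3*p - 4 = (p - 4)*(p + 1)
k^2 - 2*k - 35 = (k - 7)*(k + 5)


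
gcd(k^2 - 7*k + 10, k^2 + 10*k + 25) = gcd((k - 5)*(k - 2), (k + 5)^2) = 1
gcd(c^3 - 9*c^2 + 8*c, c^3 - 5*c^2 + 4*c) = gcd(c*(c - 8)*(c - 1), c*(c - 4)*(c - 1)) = c^2 - c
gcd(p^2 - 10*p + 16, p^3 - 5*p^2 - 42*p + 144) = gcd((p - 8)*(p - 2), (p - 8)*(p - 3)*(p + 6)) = p - 8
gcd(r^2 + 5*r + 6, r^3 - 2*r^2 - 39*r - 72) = r + 3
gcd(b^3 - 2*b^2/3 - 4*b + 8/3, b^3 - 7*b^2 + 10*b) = b - 2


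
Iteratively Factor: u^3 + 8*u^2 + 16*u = (u + 4)*(u^2 + 4*u) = u*(u + 4)*(u + 4)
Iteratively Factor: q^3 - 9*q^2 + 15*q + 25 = (q - 5)*(q^2 - 4*q - 5) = (q - 5)^2*(q + 1)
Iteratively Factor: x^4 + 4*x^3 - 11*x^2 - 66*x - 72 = (x + 3)*(x^3 + x^2 - 14*x - 24) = (x - 4)*(x + 3)*(x^2 + 5*x + 6) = (x - 4)*(x + 3)^2*(x + 2)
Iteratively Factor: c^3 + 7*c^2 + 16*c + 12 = (c + 2)*(c^2 + 5*c + 6) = (c + 2)^2*(c + 3)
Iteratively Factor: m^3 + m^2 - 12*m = (m + 4)*(m^2 - 3*m) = m*(m + 4)*(m - 3)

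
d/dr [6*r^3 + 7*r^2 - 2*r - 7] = 18*r^2 + 14*r - 2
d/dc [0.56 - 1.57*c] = -1.57000000000000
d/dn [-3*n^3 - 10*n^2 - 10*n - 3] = -9*n^2 - 20*n - 10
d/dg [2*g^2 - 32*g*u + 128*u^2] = 4*g - 32*u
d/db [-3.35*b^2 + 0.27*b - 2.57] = 0.27 - 6.7*b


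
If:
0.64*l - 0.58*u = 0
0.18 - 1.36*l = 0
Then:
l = 0.13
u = 0.15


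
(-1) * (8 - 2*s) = 2*s - 8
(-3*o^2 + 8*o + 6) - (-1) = -3*o^2 + 8*o + 7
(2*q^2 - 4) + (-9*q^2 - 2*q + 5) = -7*q^2 - 2*q + 1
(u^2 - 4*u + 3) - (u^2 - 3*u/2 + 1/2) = 5/2 - 5*u/2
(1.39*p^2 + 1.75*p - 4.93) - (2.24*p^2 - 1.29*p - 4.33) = -0.85*p^2 + 3.04*p - 0.6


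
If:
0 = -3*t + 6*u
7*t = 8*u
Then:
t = 0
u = 0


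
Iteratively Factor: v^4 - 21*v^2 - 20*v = (v - 5)*(v^3 + 5*v^2 + 4*v) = (v - 5)*(v + 4)*(v^2 + v) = v*(v - 5)*(v + 4)*(v + 1)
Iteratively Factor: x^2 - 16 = (x + 4)*(x - 4)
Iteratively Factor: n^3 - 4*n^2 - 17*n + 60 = (n + 4)*(n^2 - 8*n + 15) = (n - 3)*(n + 4)*(n - 5)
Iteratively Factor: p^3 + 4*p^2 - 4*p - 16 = (p - 2)*(p^2 + 6*p + 8) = (p - 2)*(p + 4)*(p + 2)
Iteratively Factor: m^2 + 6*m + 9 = (m + 3)*(m + 3)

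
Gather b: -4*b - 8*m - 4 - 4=-4*b - 8*m - 8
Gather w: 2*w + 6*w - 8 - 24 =8*w - 32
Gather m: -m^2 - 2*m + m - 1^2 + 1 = -m^2 - m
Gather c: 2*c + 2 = 2*c + 2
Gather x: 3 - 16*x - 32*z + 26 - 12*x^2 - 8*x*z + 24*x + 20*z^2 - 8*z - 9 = -12*x^2 + x*(8 - 8*z) + 20*z^2 - 40*z + 20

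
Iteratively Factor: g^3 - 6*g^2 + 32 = (g + 2)*(g^2 - 8*g + 16) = (g - 4)*(g + 2)*(g - 4)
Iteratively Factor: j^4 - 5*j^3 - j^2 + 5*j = (j - 1)*(j^3 - 4*j^2 - 5*j) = (j - 5)*(j - 1)*(j^2 + j) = j*(j - 5)*(j - 1)*(j + 1)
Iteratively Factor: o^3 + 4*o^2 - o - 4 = (o - 1)*(o^2 + 5*o + 4) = (o - 1)*(o + 1)*(o + 4)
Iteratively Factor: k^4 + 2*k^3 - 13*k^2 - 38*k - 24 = (k - 4)*(k^3 + 6*k^2 + 11*k + 6) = (k - 4)*(k + 2)*(k^2 + 4*k + 3) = (k - 4)*(k + 1)*(k + 2)*(k + 3)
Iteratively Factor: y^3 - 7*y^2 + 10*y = (y)*(y^2 - 7*y + 10) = y*(y - 5)*(y - 2)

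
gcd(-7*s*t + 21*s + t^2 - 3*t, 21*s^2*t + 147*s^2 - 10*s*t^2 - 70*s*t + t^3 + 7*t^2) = 7*s - t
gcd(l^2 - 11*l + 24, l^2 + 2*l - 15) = l - 3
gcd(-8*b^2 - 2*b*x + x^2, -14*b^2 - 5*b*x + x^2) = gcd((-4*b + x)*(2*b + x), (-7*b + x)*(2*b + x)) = 2*b + x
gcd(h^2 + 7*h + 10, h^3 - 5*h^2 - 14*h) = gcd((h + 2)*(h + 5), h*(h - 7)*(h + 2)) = h + 2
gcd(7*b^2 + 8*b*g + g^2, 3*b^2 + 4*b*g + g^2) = b + g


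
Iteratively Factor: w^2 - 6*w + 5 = (w - 5)*(w - 1)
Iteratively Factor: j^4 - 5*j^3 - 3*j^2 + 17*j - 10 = (j - 1)*(j^3 - 4*j^2 - 7*j + 10) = (j - 5)*(j - 1)*(j^2 + j - 2) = (j - 5)*(j - 1)*(j + 2)*(j - 1)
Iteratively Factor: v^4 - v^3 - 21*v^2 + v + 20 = (v - 1)*(v^3 - 21*v - 20) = (v - 1)*(v + 1)*(v^2 - v - 20) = (v - 1)*(v + 1)*(v + 4)*(v - 5)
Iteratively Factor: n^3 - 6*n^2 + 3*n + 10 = (n + 1)*(n^2 - 7*n + 10) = (n - 5)*(n + 1)*(n - 2)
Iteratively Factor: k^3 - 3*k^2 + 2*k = (k - 2)*(k^2 - k) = k*(k - 2)*(k - 1)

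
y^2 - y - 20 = (y - 5)*(y + 4)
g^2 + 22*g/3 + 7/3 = (g + 1/3)*(g + 7)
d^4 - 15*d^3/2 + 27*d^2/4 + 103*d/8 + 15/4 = (d - 6)*(d - 5/2)*(d + 1/2)^2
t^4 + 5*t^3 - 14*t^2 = t^2*(t - 2)*(t + 7)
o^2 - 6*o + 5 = (o - 5)*(o - 1)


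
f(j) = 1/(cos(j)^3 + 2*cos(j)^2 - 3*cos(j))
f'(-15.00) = 0.31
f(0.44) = -2.97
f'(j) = (3*sin(j)*cos(j)^2 + 4*sin(j)*cos(j) - 3*sin(j))/(cos(j)^3 + 2*cos(j)^2 - 3*cos(j))^2 = (-3*sin(j)^3/cos(j)^2 + 4*tan(j))/((cos(j) - 1)^2*(cos(j) + 3)^2)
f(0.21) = -11.70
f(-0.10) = -50.36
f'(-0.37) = -19.60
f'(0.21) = 107.91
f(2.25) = 0.41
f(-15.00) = 0.33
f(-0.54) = -2.12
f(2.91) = 0.26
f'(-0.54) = -6.12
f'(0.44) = 11.57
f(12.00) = -1.97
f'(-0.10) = -999.97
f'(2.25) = -0.57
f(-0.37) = -4.03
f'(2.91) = -0.06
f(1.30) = -1.56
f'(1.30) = -4.03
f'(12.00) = -5.25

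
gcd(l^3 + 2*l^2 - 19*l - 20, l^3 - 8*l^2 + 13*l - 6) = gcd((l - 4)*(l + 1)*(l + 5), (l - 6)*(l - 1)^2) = 1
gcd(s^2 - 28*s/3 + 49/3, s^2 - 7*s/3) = s - 7/3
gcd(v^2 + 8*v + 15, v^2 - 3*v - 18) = v + 3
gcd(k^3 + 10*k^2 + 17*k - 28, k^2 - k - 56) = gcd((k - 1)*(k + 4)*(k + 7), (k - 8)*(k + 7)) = k + 7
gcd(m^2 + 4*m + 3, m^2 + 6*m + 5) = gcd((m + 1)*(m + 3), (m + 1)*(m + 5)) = m + 1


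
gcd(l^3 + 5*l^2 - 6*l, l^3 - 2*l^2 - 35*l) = l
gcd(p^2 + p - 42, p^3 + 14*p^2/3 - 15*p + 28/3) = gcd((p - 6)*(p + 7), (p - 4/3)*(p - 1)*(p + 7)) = p + 7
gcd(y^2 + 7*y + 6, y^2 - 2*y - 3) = y + 1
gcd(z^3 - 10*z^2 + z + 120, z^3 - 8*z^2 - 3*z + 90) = z^2 - 2*z - 15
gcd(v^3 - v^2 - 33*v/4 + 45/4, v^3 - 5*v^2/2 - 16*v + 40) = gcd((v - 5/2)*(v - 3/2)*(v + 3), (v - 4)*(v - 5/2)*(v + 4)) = v - 5/2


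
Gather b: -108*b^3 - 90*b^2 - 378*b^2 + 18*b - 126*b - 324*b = -108*b^3 - 468*b^2 - 432*b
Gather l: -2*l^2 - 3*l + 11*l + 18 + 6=-2*l^2 + 8*l + 24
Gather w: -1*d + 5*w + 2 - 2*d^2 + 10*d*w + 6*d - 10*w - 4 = -2*d^2 + 5*d + w*(10*d - 5) - 2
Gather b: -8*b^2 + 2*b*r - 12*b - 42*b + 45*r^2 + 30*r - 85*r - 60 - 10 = -8*b^2 + b*(2*r - 54) + 45*r^2 - 55*r - 70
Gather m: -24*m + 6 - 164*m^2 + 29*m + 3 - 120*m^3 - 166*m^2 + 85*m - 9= -120*m^3 - 330*m^2 + 90*m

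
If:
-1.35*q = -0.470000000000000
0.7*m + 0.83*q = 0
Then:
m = -0.41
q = 0.35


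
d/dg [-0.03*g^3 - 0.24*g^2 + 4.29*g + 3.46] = -0.09*g^2 - 0.48*g + 4.29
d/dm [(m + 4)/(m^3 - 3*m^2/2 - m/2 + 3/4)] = 4*(-8*m^3 - 42*m^2 + 48*m + 11)/(16*m^6 - 48*m^5 + 20*m^4 + 48*m^3 - 32*m^2 - 12*m + 9)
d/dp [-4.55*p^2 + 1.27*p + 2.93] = 1.27 - 9.1*p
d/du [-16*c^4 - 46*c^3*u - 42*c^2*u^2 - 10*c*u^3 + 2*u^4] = -46*c^3 - 84*c^2*u - 30*c*u^2 + 8*u^3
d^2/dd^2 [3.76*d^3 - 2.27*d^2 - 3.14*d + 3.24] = 22.56*d - 4.54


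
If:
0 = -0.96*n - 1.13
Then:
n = -1.18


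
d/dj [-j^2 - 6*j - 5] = -2*j - 6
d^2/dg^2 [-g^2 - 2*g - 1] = -2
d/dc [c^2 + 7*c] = 2*c + 7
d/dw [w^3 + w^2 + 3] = w*(3*w + 2)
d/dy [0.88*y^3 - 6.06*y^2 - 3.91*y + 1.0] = 2.64*y^2 - 12.12*y - 3.91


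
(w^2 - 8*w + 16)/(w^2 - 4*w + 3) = (w^2 - 8*w + 16)/(w^2 - 4*w + 3)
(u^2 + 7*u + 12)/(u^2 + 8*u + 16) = (u + 3)/(u + 4)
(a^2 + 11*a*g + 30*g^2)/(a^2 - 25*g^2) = (a + 6*g)/(a - 5*g)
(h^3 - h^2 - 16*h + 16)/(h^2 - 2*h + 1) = (h^2 - 16)/(h - 1)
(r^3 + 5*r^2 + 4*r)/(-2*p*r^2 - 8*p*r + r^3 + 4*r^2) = (-r - 1)/(2*p - r)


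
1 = 1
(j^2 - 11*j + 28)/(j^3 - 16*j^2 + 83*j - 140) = 1/(j - 5)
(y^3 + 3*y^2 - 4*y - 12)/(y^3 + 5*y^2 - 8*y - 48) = (y^3 + 3*y^2 - 4*y - 12)/(y^3 + 5*y^2 - 8*y - 48)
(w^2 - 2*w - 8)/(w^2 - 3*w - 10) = (w - 4)/(w - 5)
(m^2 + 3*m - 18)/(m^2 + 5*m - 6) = (m - 3)/(m - 1)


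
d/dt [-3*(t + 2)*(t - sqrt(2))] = -6*t - 6 + 3*sqrt(2)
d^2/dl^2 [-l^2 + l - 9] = -2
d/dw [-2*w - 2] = -2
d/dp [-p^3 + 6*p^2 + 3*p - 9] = -3*p^2 + 12*p + 3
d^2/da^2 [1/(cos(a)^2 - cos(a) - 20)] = (4*sin(a)^4 - 83*sin(a)^2 - 65*cos(a)/4 - 3*cos(3*a)/4 + 37)/(sin(a)^2 + cos(a) + 19)^3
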